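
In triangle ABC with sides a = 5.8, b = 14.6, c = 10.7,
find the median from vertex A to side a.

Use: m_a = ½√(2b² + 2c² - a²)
m_a = ½√(2·14.6² + 2·10.7² − 5.8²) = ½√(2·213.16 + 2·114.49 − 33.64) = ½√(426.32 + 228.98 − 33.64) = ½√621.66
√621.66 ≈ 24.9331, so m_a ≈ 12.4666

m_a = 12.47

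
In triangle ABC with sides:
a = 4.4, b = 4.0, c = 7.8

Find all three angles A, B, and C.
Law of cosines for each angle (a² = 19.36, b² = 16, c² = 60.84):
cos(A) = (b² + c² − a²)/(2bc) = (16 + 60.84 − 19.36)/(2·4.0·7.8) = 57.48/62.4 ≈ 0.921154  ⇒  A ≈ 22.9046°
cos(B) = (a² + c² − b²)/(2ac) = (19.36 + 60.84 − 16)/(2·4.4·7.8) = 64.2/68.64 ≈ 0.935315  ⇒  B ≈ 20.721°
cos(C) = (a² + b² − c²)/(2ab) = (19.36 + 16 − 60.84)/(2·4.4·4.0) = -25.48/35.2 ≈ -0.723864  ⇒  C ≈ 136.374°
Check: A + B + C ≈ 180°

A = 22.9°, B = 20.72°, C = 136.4°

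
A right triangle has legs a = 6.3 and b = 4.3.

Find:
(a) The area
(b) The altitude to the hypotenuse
(a) The legs are perpendicular, so Area = ½·a·b = ½·6.3·4.3 = ½·27.09 = 13.545
(b) Hypotenuse c = √(a² + b²) = √(39.69 + 18.49) = √58.18 ≈ 7.62758
    Area = ½·c·h_c  ⇒  h_c = 2·Area/c = 27.09/7.62758 ≈ 3.55158

Area = 13.545, h_c = 3.552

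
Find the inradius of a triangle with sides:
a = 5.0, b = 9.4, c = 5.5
r = Area/s where s is the semi-perimeter.
s = (5.0 + 9.4 + 5.5)/2 = 19.9/2 = 9.95
Area = √(s(s−a)(s−b)(s−c)) = √(9.95·4.95·0.55·4.45) ≈ √120.545 ≈ 10.9793
r ≈ 10.9793/9.95 ≈ 1.10345

r = 1.103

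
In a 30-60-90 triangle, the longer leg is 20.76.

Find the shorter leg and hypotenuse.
In a 30-60-90 triangle the sides are in ratio 1 : √3 : 2, so short leg = long leg/√3 and hypotenuse = 2·(short leg).
Short leg = 20.76/√3 ≈ 20.76/1.73205 ≈ 11.9858
Hypotenuse = 2·11.9858 ≈ 23.9716

Short leg = 11.99, Hypotenuse = 23.97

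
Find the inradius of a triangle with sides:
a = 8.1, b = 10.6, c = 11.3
r = Area/s where s is the semi-perimeter.
s = (8.1 + 10.6 + 11.3)/2 = 30/2 = 15
Area = √(s(s−a)(s−b)(s−c)) = √(15·6.9·4.4·3.7) ≈ √1684.98 ≈ 41.0485
r ≈ 41.0485/15 ≈ 2.73657

r = 2.737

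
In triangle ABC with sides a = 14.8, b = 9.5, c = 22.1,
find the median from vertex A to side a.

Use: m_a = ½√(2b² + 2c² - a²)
m_a = ½√(2·9.5² + 2·22.1² − 14.8²) = ½√(2·90.25 + 2·488.41 − 219.04) = ½√(180.5 + 976.82 − 219.04) = ½√938.28
√938.28 ≈ 30.6314, so m_a ≈ 15.3157

m_a = 15.32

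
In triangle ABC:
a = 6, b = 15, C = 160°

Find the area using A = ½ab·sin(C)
A = ½·a·b·sin(C) = ½·6·15·sin(160°)
sin(160°) ≈ 0.34202
A ≈ ½·90·0.34202 = 45·0.34202 ≈ 15.3909

Area = 15.39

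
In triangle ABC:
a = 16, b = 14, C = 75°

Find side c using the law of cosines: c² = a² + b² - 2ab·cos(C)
c² = 16² + 14² − 2·16·14·cos(75°)
cos(75°) ≈ 0.258819
c² ≈ 256 + 196 − 448·(0.258819) ≈ 452 − 115.951 ≈ 336.049
c ≈ √336.049 ≈ 18.3316

c = 18.33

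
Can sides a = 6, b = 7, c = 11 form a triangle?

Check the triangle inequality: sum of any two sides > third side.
a + b vs c: 6 + 7 = 13 > 11  ✓
a + c vs b: 6 + 11 = 17 > 7  ✓
b + c vs a: 7 + 11 = 18 > 6  ✓

Yes, triangle inequality satisfied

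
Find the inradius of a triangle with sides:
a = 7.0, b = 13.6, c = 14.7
r = Area/s where s is the semi-perimeter.
s = (7.0 + 13.6 + 14.7)/2 = 35.3/2 = 17.65
Area = √(s(s−a)(s−b)(s−c)) = √(17.65·10.65·4.05·2.95) ≈ √2245.8 ≈ 47.3899
r ≈ 47.3899/17.65 ≈ 2.68498

r = 2.685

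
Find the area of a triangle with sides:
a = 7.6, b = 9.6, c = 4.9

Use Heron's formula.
s = (7.6 + 9.6 + 4.9)/2 = 22.1/2 = 11.05
s − a = 3.45, s − b = 1.45, s − c = 6.15
s(s−a)(s−b)(s−c) = 11.05·3.45·1.45·6.15 ≈ 339.957
Area = √339.957 ≈ 18.4379

Area = 18.44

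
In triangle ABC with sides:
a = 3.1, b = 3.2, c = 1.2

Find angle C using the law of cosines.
c² = a² + b² − 2ab·cos(C)  ⇒  cos(C) = (a² + b² − c²)/(2ab)
cos(C) = (3.1² + 3.2² − 1.2²)/(2·3.1·3.2) = (9.61 + 10.24 − 1.44)/19.84 = 18.41/19.84 ≈ 0.927923
C = arccos(0.927923) ≈ 21.8866°

C = 21.89°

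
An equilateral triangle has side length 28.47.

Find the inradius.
r = Area/s with s the semi-perimeter.
Area = (√3/4)·28.47² = (√3/4)·810.5409 ≈ 0.433013·810.5409 ≈ 350.975
s = 3·28.47/2 = 42.705
r ≈ 350.975/42.705 ≈ 8.21858
(Equivalently r = side/(2√3) = 28.47/3.4641 ≈ 8.21858.)

r = 8.219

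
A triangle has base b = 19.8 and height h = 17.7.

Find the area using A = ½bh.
A = ½·b·h = ½·19.8·17.7 = ½·350.46 = 175.23

Area = 175.23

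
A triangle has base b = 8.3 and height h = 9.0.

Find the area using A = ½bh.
A = ½·b·h = ½·8.3·9.0 = ½·74.7 = 37.35

Area = 37.35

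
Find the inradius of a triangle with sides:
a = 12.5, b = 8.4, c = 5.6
r = Area/s where s is the semi-perimeter.
s = (12.5 + 8.4 + 5.6)/2 = 26.5/2 = 13.25
Area = √(s(s−a)(s−b)(s−c)) = √(13.25·0.75·4.85·7.65) ≈ √368.706 ≈ 19.2017
r ≈ 19.2017/13.25 ≈ 1.44919

r = 1.449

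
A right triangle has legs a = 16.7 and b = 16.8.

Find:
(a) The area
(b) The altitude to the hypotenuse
(a) The legs are perpendicular, so Area = ½·a·b = ½·16.7·16.8 = ½·280.56 = 140.28
(b) Hypotenuse c = √(a² + b²) = √(278.89 + 282.24) = √561.13 ≈ 23.6882
    Area = ½·c·h_c  ⇒  h_c = 2·Area/c = 280.56/23.6882 ≈ 11.8439

Area = 140.28, h_c = 11.84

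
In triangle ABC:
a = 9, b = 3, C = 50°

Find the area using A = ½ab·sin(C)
A = ½·a·b·sin(C) = ½·9·3·sin(50°)
sin(50°) ≈ 0.766044
A ≈ ½·27·0.766044 = 13.5·0.766044 ≈ 10.3416

Area = 10.34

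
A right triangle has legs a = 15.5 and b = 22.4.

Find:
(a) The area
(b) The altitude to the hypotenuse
(a) The legs are perpendicular, so Area = ½·a·b = ½·15.5·22.4 = ½·347.2 = 173.6
(b) Hypotenuse c = √(a² + b²) = √(240.25 + 501.76) = √742.01 ≈ 27.2399
    Area = ½·c·h_c  ⇒  h_c = 2·Area/c = 347.2/27.2399 ≈ 12.746

Area = 173.6, h_c = 12.75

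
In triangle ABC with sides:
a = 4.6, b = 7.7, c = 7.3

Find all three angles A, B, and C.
Law of cosines for each angle (a² = 21.16, b² = 59.29, c² = 53.29):
cos(A) = (b² + c² − a²)/(2bc) = (59.29 + 53.29 − 21.16)/(2·7.7·7.3) = 91.42/112.42 ≈ 0.8132  ⇒  A ≈ 35.5902°
cos(B) = (a² + c² − b²)/(2ac) = (21.16 + 53.29 − 59.29)/(2·4.6·7.3) = 15.16/67.16 ≈ 0.22573  ⇒  B ≈ 76.9542°
cos(C) = (a² + b² − c²)/(2ab) = (21.16 + 59.29 − 53.29)/(2·4.6·7.7) = 27.16/70.84 ≈ 0.383399  ⇒  C ≈ 67.4556°
Check: A + B + C ≈ 180°

A = 35.59°, B = 76.95°, C = 67.46°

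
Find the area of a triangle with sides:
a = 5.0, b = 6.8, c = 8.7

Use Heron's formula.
s = (5.0 + 6.8 + 8.7)/2 = 20.5/2 = 10.25
s − a = 5.25, s − b = 3.45, s − c = 1.55
s(s−a)(s−b)(s−c) = 10.25·5.25·3.45·1.55 ≈ 287.762
Area = √287.762 ≈ 16.9636

Area = 16.96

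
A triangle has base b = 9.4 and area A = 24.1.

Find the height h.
A = ½·b·h  ⇒  h = 2A/b = 2·24.1/9.4 = 48.2/9.4 ≈ 5.12766

h = 5.128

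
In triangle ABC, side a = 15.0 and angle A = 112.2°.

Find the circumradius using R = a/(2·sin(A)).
R = a/(2·sin(A)) = 15.0/(2·sin(112.2°))
sin(112.2°) ≈ 0.925871
R ≈ 15.0/(2·0.925871) = 15.0/1.85174 ≈ 8.10048

R = 8.1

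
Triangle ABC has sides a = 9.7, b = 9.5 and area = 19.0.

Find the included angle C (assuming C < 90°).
Area = ½·a·b·sin(C)  ⇒  sin(C) = 2·Area/(a·b) = 2·19.0/(9.7·9.5) = 38/92.15 ≈ 0.412371
C = arcsin(0.412371) ≈ 24.3539° (taking the acute solution since C < 90°)

C = 24.35°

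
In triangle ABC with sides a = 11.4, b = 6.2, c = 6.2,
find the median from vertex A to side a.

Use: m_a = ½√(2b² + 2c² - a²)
m_a = ½√(2·6.2² + 2·6.2² − 11.4²) = ½√(2·38.44 + 2·38.44 − 129.96) = ½√(76.88 + 76.88 − 129.96) = ½√23.8
√23.8 ≈ 4.87852, so m_a ≈ 2.43926

m_a = 2.439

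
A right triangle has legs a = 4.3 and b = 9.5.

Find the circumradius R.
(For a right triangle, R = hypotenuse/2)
Hypotenuse c = √(a² + b²) = √(18.49 + 90.25) = √108.74 ≈ 10.4278
R = c/2 ≈ 10.4278/2 ≈ 5.21392

R = 5.214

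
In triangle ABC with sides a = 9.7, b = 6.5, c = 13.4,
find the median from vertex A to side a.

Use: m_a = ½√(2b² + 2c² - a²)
m_a = ½√(2·6.5² + 2·13.4² − 9.7²) = ½√(2·42.25 + 2·179.56 − 94.09) = ½√(84.5 + 359.12 − 94.09) = ½√349.53
√349.53 ≈ 18.6957, so m_a ≈ 9.34786

m_a = 9.348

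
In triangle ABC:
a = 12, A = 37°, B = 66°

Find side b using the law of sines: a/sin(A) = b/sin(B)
a/sin(A) = b/sin(B)  ⇒  b = a·sin(B)/sin(A) = 12·sin(66°)/sin(37°)
sin(66°) ≈ 0.913545, sin(37°) ≈ 0.601815
b ≈ 12·0.913545/0.601815 ≈ 10.9625/0.601815 ≈ 18.2158

b = 18.22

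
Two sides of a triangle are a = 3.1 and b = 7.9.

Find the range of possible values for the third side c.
Triangle inequality: |a − b| < c < a + b
|a − b| = |3.1 − 7.9| = 4.8
a + b = 3.1 + 7.9 = 11

4.8 < c < 11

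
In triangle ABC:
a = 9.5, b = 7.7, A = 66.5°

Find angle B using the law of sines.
a/sin(A) = b/sin(B)  ⇒  sin(B) = b·sin(A)/a = 7.7·sin(66.5°)/9.5
sin(66.5°) ≈ 0.91706
sin(B) ≈ 7.7·0.91706/9.5 ≈ 7.06136/9.5 ≈ 0.743301
B = arcsin(0.743301) ≈ 48.0134°
(Since b ≤ a we need B ≤ A, so the obtuse alternative 180° − 48.0134° ≈ 131.987° is rejected.)

B = 48.01°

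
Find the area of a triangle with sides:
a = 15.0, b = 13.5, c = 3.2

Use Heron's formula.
s = (15.0 + 13.5 + 3.2)/2 = 31.7/2 = 15.85
s − a = 0.85, s − b = 2.35, s − c = 12.65
s(s−a)(s−b)(s−c) = 15.85·0.85·2.35·12.65 ≈ 400.504
Area = √400.504 ≈ 20.0126

Area = 20.01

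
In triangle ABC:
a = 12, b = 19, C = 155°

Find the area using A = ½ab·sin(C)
A = ½·a·b·sin(C) = ½·12·19·sin(155°)
sin(155°) ≈ 0.422618
A ≈ ½·228·0.422618 = 114·0.422618 ≈ 48.1785

Area = 48.18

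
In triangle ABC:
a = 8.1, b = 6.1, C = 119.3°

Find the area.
Two sides and the included angle (SAS): A = ½·a·b·sin(C) = ½·8.1·6.1·sin(119.3°)
sin(119.3°) ≈ 0.872069
A ≈ ½·49.41·0.872069 = 24.705·0.872069 ≈ 21.5445

Area = 21.54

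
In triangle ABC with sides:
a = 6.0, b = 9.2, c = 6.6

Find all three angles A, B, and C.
Law of cosines for each angle (a² = 36, b² = 84.64, c² = 43.56):
cos(A) = (b² + c² − a²)/(2bc) = (84.64 + 43.56 − 36)/(2·9.2·6.6) = 92.2/121.44 ≈ 0.759223  ⇒  A ≈ 40.6043°
cos(B) = (a² + c² − b²)/(2ac) = (36 + 43.56 − 84.64)/(2·6.0·6.6) = -5.08/79.2 ≈ -0.0641414  ⇒  B ≈ 93.6776°
cos(C) = (a² + b² − c²)/(2ab) = (36 + 84.64 − 43.56)/(2·6.0·9.2) = 77.08/110.4 ≈ 0.698188  ⇒  C ≈ 45.7182°
Check: A + B + C ≈ 180°

A = 40.6°, B = 93.68°, C = 45.72°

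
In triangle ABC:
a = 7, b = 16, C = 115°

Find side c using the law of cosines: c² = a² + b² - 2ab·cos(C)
c² = 7² + 16² − 2·7·16·cos(115°)
cos(115°) ≈ -0.422618
c² ≈ 49 + 256 − 224·(-0.422618) ≈ 305 + 94.6665 ≈ 399.666
c ≈ √399.666 ≈ 19.9917

c = 19.99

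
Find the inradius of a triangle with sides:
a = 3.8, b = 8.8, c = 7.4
r = Area/s where s is the semi-perimeter.
s = (3.8 + 8.8 + 7.4)/2 = 20/2 = 10
Area = √(s(s−a)(s−b)(s−c)) = √(10·6.2·1.2·2.6) ≈ √193.44 ≈ 13.9083
r ≈ 13.9083/10 ≈ 1.39083

r = 1.391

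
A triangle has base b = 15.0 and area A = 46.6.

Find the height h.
A = ½·b·h  ⇒  h = 2A/b = 2·46.6/15.0 = 93.2/15.0 ≈ 6.21333

h = 6.213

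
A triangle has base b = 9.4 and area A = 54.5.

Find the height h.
A = ½·b·h  ⇒  h = 2A/b = 2·54.5/9.4 = 109/9.4 ≈ 11.5957

h = 11.6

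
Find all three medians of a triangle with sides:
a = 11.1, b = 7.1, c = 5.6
Median formula: m_a = ½√(2b² + 2c² − a²) (and cyclically). a² = 123.21, b² = 50.41, c² = 31.36.
m_a = ½√(2·50.41 + 2·31.36 − 123.21) = ½√40.33 ≈ ½·6.35059 ≈ 3.1753
m_b = ½√(2·123.21 + 2·31.36 − 50.41) = ½√258.73 ≈ ½·16.0851 ≈ 8.04254
m_c = ½√(2·123.21 + 2·50.41 − 31.36) = ½√315.88 ≈ ½·17.773 ≈ 8.88651

m_a = 3.175, m_b = 8.043, m_c = 8.887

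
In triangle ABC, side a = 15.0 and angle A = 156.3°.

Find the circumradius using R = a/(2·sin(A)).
R = a/(2·sin(A)) = 15.0/(2·sin(156.3°))
sin(156.3°) ≈ 0.401948
R ≈ 15.0/(2·0.401948) = 15.0/0.803896 ≈ 18.6591

R = 18.66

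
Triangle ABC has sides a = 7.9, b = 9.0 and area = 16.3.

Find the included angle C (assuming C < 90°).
Area = ½·a·b·sin(C)  ⇒  sin(C) = 2·Area/(a·b) = 2·16.3/(7.9·9.0) = 32.6/71.1 ≈ 0.458509
C = arcsin(0.458509) ≈ 27.2909° (taking the acute solution since C < 90°)

C = 27.29°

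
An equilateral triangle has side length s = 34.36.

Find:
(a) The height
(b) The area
(a) The height splits the triangle into two 30-60-90 halves: h = s·√3/2 = 34.36·1.73205/2 ≈ 59.5133/2 ≈ 29.7566
(b) Area = (√3/4)·s² = (√3/4)·34.36² = (√3/4)·1180.6096 ≈ 0.433013·1180.6096 ≈ 511.219

Height = 29.76, Area = 511.2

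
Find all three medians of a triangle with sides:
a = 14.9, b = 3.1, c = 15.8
Median formula: m_a = ½√(2b² + 2c² − a²) (and cyclically). a² = 222.01, b² = 9.61, c² = 249.64.
m_a = ½√(2·9.61 + 2·249.64 − 222.01) = ½√296.49 ≈ ½·17.2189 ≈ 8.60944
m_b = ½√(2·222.01 + 2·249.64 − 9.61) = ½√933.69 ≈ ½·30.5563 ≈ 15.2782
m_c = ½√(2·222.01 + 2·9.61 − 249.64) = ½√213.6 ≈ ½·14.6151 ≈ 7.30753

m_a = 8.609, m_b = 15.28, m_c = 7.308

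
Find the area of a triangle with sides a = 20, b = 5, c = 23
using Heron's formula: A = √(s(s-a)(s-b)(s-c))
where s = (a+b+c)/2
s = (20 + 5 + 23)/2 = 48/2 = 24
s − a = 4, s − b = 19, s − c = 1
s(s−a)(s−b)(s−c) = 24·4·19·1 = 1824
Area = √1824 ≈ 42.7083

s = 24.0, Area = 42.71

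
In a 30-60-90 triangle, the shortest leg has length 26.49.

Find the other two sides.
In a 30-60-90 triangle the sides are in ratio 1 : √3 : 2 (short leg : long leg : hypotenuse).
Long leg = 26.49·√3 ≈ 26.49·1.73205 ≈ 45.882
Hypotenuse = 2·26.49 = 52.98

Long leg = 26.49√3 = 45.88, Hypotenuse = 52.98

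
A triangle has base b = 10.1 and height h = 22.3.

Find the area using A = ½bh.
A = ½·b·h = ½·10.1·22.3 = ½·225.23 = 112.615

Area = 112.615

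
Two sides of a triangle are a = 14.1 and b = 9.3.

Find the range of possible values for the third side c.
Triangle inequality: |a − b| < c < a + b
|a − b| = |14.1 − 9.3| = 4.8
a + b = 14.1 + 9.3 = 23.4

4.8 < c < 23.4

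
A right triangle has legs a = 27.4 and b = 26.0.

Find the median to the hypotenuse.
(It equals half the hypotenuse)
Hypotenuse c = √(a² + b²) = √(750.76 + 676) = √1426.76 ≈ 37.7725
Median to hypotenuse = c/2 ≈ 37.7725/2 ≈ 18.8862

Median = 18.89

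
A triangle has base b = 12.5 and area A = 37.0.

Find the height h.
A = ½·b·h  ⇒  h = 2A/b = 2·37.0/12.5 = 74/12.5 ≈ 5.92

h = 5.92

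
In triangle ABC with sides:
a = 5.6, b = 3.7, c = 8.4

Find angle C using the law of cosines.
c² = a² + b² − 2ab·cos(C)  ⇒  cos(C) = (a² + b² − c²)/(2ab)
cos(C) = (5.6² + 3.7² − 8.4²)/(2·5.6·3.7) = (31.36 + 13.69 − 70.56)/41.44 = -25.51/41.44 ≈ -0.615589
C = arccos(-0.615589) ≈ 127.995°

C = 128°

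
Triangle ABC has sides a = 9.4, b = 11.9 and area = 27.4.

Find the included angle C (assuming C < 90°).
Area = ½·a·b·sin(C)  ⇒  sin(C) = 2·Area/(a·b) = 2·27.4/(9.4·11.9) = 54.8/111.86 ≈ 0.489898
C = arcsin(0.489898) ≈ 29.3339° (taking the acute solution since C < 90°)

C = 29.33°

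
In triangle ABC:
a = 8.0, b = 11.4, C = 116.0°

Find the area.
Two sides and the included angle (SAS): A = ½·a·b·sin(C) = ½·8.0·11.4·sin(116.0°)
sin(116.0°) ≈ 0.898794
A ≈ ½·91.2·0.898794 = 45.6·0.898794 ≈ 40.985

Area = 40.99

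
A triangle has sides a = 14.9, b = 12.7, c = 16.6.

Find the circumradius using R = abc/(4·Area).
First find the area with Heron's formula.
s = (14.9 + 12.7 + 16.6)/2 = 22.1
Area = √(s(s−a)(s−b)(s−c)) = √(22.1·7.2·9.4·5.5) ≈ √8226.5 ≈ 90.7001
abc = 14.9·12.7·16.6 = 3141.218
R = abc/(4·Area) ≈ 3141.218/(4·90.7001) = 3141.218/362.8 ≈ 8.65826

R = 8.658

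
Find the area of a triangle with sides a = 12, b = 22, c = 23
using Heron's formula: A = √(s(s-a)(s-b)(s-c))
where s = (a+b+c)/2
s = (12 + 22 + 23)/2 = 57/2 = 28.5
s − a = 16.5, s − b = 6.5, s − c = 5.5
s(s−a)(s−b)(s−c) = 28.5·16.5·6.5·5.5 = 16811.4375
Area = √16811.4375 ≈ 129.659

s = 28.5, Area = 129.7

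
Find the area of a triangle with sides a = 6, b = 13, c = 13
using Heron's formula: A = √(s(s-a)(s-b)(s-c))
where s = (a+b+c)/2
s = (6 + 13 + 13)/2 = 32/2 = 16
s − a = 10, s − b = 3, s − c = 3
s(s−a)(s−b)(s−c) = 16·10·3·3 = 1440
Area = √1440 ≈ 37.9473

s = 16.0, Area = 37.95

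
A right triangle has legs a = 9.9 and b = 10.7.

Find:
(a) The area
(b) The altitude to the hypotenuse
(a) The legs are perpendicular, so Area = ½·a·b = ½·9.9·10.7 = ½·105.93 = 52.965
(b) Hypotenuse c = √(a² + b²) = √(98.01 + 114.49) = √212.5 ≈ 14.5774
    Area = ½·c·h_c  ⇒  h_c = 2·Area/c = 105.93/14.5774 ≈ 7.26674

Area = 52.965, h_c = 7.267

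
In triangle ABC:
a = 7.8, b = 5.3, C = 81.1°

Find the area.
Two sides and the included angle (SAS): A = ½·a·b·sin(C) = ½·7.8·5.3·sin(81.1°)
sin(81.1°) ≈ 0.98796
A ≈ ½·41.34·0.98796 = 20.67·0.98796 ≈ 20.4211

Area = 20.42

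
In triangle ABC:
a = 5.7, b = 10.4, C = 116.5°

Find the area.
Two sides and the included angle (SAS): A = ½·a·b·sin(C) = ½·5.7·10.4·sin(116.5°)
sin(116.5°) ≈ 0.894934
A ≈ ½·59.28·0.894934 = 29.64·0.894934 ≈ 26.5259

Area = 26.53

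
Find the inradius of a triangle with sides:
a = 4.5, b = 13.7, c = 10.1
r = Area/s where s is the semi-perimeter.
s = (4.5 + 13.7 + 10.1)/2 = 28.3/2 = 14.15
Area = √(s(s−a)(s−b)(s−c)) = √(14.15·9.65·0.45·4.05) ≈ √248.858 ≈ 15.7752
r ≈ 15.7752/14.15 ≈ 1.11486

r = 1.115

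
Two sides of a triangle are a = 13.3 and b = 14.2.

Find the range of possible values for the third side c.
Triangle inequality: |a − b| < c < a + b
|a − b| = |13.3 − 14.2| = 0.9
a + b = 13.3 + 14.2 = 27.5

0.9 < c < 27.5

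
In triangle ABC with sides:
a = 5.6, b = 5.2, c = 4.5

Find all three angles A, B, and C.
Law of cosines for each angle (a² = 31.36, b² = 27.04, c² = 20.25):
cos(A) = (b² + c² − a²)/(2bc) = (27.04 + 20.25 − 31.36)/(2·5.2·4.5) = 15.93/46.8 ≈ 0.340385  ⇒  A ≈ 70.0997°
cos(B) = (a² + c² − b²)/(2ac) = (31.36 + 20.25 − 27.04)/(2·5.6·4.5) = 24.57/50.4 ≈ 0.4875  ⇒  B ≈ 60.8236°
cos(C) = (a² + b² − c²)/(2ab) = (31.36 + 27.04 − 20.25)/(2·5.6·5.2) = 38.15/58.24 ≈ 0.655048  ⇒  C ≈ 49.0767°
Check: A + B + C ≈ 180°

A = 70.1°, B = 60.82°, C = 49.08°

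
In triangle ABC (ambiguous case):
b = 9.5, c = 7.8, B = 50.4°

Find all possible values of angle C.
b/sin(B) = c/sin(C)  ⇒  sin(C) = c·sin(B)/b = 7.8·sin(50.4°)/9.5
sin(50.4°) ≈ 0.770513
sin(C) ≈ 7.8·0.770513/9.5 ≈ 6.01/9.5 ≈ 0.632632
Candidate 1: C₁ = arcsin(0.632632) ≈ 39.2446°  →  A = 180° − 50.4° − 39.2446° ≈ 90.3554° > 0, valid
Candidate 2: C₂ = 180° − C₁ ≈ 140.755°  →  A = 180° − 50.4° − 140.755° ≈ -11.1554° ≤ 0, not a valid triangle

C = 39.24° (one solution)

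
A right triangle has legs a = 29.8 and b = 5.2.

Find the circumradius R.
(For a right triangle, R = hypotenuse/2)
Hypotenuse c = √(a² + b²) = √(888.04 + 27.04) = √915.08 ≈ 30.2503
R = c/2 ≈ 30.2503/2 ≈ 15.1251

R = 15.13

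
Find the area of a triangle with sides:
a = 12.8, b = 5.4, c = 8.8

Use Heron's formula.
s = (12.8 + 5.4 + 8.8)/2 = 27/2 = 13.5
s − a = 0.7, s − b = 8.1, s − c = 4.7
s(s−a)(s−b)(s−c) = 13.5·0.7·8.1·4.7 ≈ 359.762
Area = √359.762 ≈ 18.9674

Area = 18.97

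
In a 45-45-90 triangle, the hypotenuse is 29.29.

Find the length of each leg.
In a 45-45-90 triangle hypotenuse = leg·√2, so leg = hypotenuse/√2.
Leg = 29.29/√2 ≈ 29.29/1.41421 ≈ 20.7112

Each leg = 20.71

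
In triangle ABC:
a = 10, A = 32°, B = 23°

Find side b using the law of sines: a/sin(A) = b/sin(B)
a/sin(A) = b/sin(B)  ⇒  b = a·sin(B)/sin(A) = 10·sin(23°)/sin(32°)
sin(23°) ≈ 0.390731, sin(32°) ≈ 0.529919
b ≈ 10·0.390731/0.529919 ≈ 3.90731/0.529919 ≈ 7.37341

b = 7.373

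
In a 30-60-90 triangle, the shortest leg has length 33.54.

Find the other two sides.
In a 30-60-90 triangle the sides are in ratio 1 : √3 : 2 (short leg : long leg : hypotenuse).
Long leg = 33.54·√3 ≈ 33.54·1.73205 ≈ 58.093
Hypotenuse = 2·33.54 = 67.08

Long leg = 33.54√3 = 58.09, Hypotenuse = 67.08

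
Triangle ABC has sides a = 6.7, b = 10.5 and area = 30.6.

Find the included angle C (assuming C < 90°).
Area = ½·a·b·sin(C)  ⇒  sin(C) = 2·Area/(a·b) = 2·30.6/(6.7·10.5) = 61.2/70.35 ≈ 0.869936
C = arcsin(0.869936) ≈ 60.4512° (taking the acute solution since C < 90°)

C = 60.45°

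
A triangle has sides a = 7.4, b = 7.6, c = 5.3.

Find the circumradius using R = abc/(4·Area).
First find the area with Heron's formula.
s = (7.4 + 7.6 + 5.3)/2 = 10.15
Area = √(s(s−a)(s−b)(s−c)) = √(10.15·2.75·2.55·4.85) ≈ √345.208 ≈ 18.5798
abc = 7.4·7.6·5.3 = 298.072
R = abc/(4·Area) ≈ 298.072/(4·18.5798) = 298.072/74.3191 ≈ 4.01071

R = 4.011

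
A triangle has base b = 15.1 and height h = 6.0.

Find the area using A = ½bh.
A = ½·b·h = ½·15.1·6.0 = ½·90.6 = 45.3

Area = 45.3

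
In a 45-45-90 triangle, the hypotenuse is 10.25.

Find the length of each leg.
In a 45-45-90 triangle hypotenuse = leg·√2, so leg = hypotenuse/√2.
Leg = 10.25/√2 ≈ 10.25/1.41421 ≈ 7.24784

Each leg = 7.248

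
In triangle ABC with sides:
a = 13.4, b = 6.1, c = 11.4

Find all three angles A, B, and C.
Law of cosines for each angle (a² = 179.56, b² = 37.21, c² = 129.96):
cos(A) = (b² + c² − a²)/(2bc) = (37.21 + 129.96 − 179.56)/(2·6.1·11.4) = -12.39/139.08 ≈ -0.0890854  ⇒  A ≈ 95.111°
cos(B) = (a² + c² − b²)/(2ac) = (179.56 + 129.96 − 37.21)/(2·13.4·11.4) = 272.31/305.52 ≈ 0.8913  ⇒  B ≈ 26.9629°
cos(C) = (a² + b² − c²)/(2ab) = (179.56 + 37.21 − 129.96)/(2·13.4·6.1) = 86.81/163.48 ≈ 0.531013  ⇒  C ≈ 57.9261°
Check: A + B + C ≈ 180°

A = 95.11°, B = 26.96°, C = 57.93°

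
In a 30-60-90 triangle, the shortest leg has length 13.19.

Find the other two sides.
In a 30-60-90 triangle the sides are in ratio 1 : √3 : 2 (short leg : long leg : hypotenuse).
Long leg = 13.19·√3 ≈ 13.19·1.73205 ≈ 22.8458
Hypotenuse = 2·13.19 = 26.38

Long leg = 13.19√3 = 22.85, Hypotenuse = 26.38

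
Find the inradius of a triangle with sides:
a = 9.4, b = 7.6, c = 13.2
r = Area/s where s is the semi-perimeter.
s = (9.4 + 7.6 + 13.2)/2 = 30.2/2 = 15.1
Area = √(s(s−a)(s−b)(s−c)) = √(15.1·5.7·7.5·1.9) ≈ √1226.5 ≈ 35.0214
r ≈ 35.0214/15.1 ≈ 2.3193

r = 2.319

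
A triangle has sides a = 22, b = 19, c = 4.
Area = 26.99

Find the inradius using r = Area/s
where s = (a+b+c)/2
s = (22 + 19 + 4)/2 = 45/2 = 22.5
r = Area/s = 26.99/22.5 ≈ 1.19956

r = 1.2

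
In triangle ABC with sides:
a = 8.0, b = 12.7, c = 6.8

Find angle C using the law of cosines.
c² = a² + b² − 2ab·cos(C)  ⇒  cos(C) = (a² + b² − c²)/(2ab)
cos(C) = (8.0² + 12.7² − 6.8²)/(2·8.0·12.7) = (64 + 161.29 − 46.24)/203.2 = 179.05/203.2 ≈ 0.881152
C = arccos(0.881152) ≈ 28.2184°

C = 28.22°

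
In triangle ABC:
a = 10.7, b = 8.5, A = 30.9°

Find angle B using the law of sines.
a/sin(A) = b/sin(B)  ⇒  sin(B) = b·sin(A)/a = 8.5·sin(30.9°)/10.7
sin(30.9°) ≈ 0.513541
sin(B) ≈ 8.5·0.513541/10.7 ≈ 4.3651/10.7 ≈ 0.407953
B = arcsin(0.407953) ≈ 24.0763°
(Since b ≤ a we need B ≤ A, so the obtuse alternative 180° − 24.0763° ≈ 155.924° is rejected.)

B = 24.08°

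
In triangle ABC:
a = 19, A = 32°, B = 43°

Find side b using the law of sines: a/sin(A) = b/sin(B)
a/sin(A) = b/sin(B)  ⇒  b = a·sin(B)/sin(A) = 19·sin(43°)/sin(32°)
sin(43°) ≈ 0.681998, sin(32°) ≈ 0.529919
b ≈ 19·0.681998/0.529919 ≈ 12.958/0.529919 ≈ 24.4527

b = 24.45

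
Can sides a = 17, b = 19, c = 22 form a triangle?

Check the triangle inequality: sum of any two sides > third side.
a + b vs c: 17 + 19 = 36 > 22  ✓
a + c vs b: 17 + 22 = 39 > 19  ✓
b + c vs a: 19 + 22 = 41 > 17  ✓

Yes, triangle inequality satisfied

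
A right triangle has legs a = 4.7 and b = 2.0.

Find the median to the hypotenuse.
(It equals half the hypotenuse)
Hypotenuse c = √(a² + b²) = √(22.09 + 4) = √26.09 ≈ 5.10784
Median to hypotenuse = c/2 ≈ 5.10784/2 ≈ 2.55392

Median = 2.554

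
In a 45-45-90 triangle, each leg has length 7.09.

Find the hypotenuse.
In a 45-45-90 triangle the sides are in ratio 1 : 1 : √2, so hypotenuse = leg·√2.
Hypotenuse = 7.09·√2 ≈ 7.09·1.41421 ≈ 10.0268

Hypotenuse = 7.09√2 = 10.03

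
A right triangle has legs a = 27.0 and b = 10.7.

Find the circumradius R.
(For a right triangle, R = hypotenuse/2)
Hypotenuse c = √(a² + b²) = √(729 + 114.49) = √843.49 ≈ 29.0429
R = c/2 ≈ 29.0429/2 ≈ 14.5214

R = 14.52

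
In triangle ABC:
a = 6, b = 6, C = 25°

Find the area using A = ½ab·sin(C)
A = ½·a·b·sin(C) = ½·6·6·sin(25°)
sin(25°) ≈ 0.422618
A ≈ ½·36·0.422618 = 18·0.422618 ≈ 7.60713

Area = 7.607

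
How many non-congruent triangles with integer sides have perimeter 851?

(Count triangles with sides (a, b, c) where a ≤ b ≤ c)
Let a ≤ b ≤ c with a + b + c = 851. The only binding inequality is a + b > c, i.e. 851 − c > c, so c < 851/2; and c ≥ 851/3 since c is the largest side.
So 284 ≤ c ≤ 425. For each c, b runs from ⌈(851 − c)/2⌉ up to c (then a = 851 − b − c satisfies 1 ≤ a ≤ b automatically), giving c − ⌈(851 − c)/2⌉ + 1 choices.
Summing over c: 1 + 3 + 4 + 6 + … + 211 + 213  (142 terms, c = 284, …, 425) = 15194
Check (closed form: nearest integer to p²/48 for even p, (p+3)²/48 for odd p): (851+3)²/48 = 854²/48 = 729316/48 ≈ 15194.08 → 15194

15194 triangles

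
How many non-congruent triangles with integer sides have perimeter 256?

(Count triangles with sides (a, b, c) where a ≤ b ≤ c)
Let a ≤ b ≤ c with a + b + c = 256. The only binding inequality is a + b > c, i.e. 256 − c > c, so c < 256/2; and c ≥ 256/3 since c is the largest side.
So 86 ≤ c ≤ 127. For each c, b runs from ⌈(256 − c)/2⌉ up to c (then a = 256 − b − c satisfies 1 ≤ a ≤ b automatically), giving c − ⌈(256 − c)/2⌉ + 1 choices.
Summing over c: 2 + 3 + 5 + 6 + … + 62 + 63  (42 terms, c = 86, …, 127) = 1365
Check (closed form: nearest integer to p²/48 for even p, (p+3)²/48 for odd p): 256²/48 = 65536/48 ≈ 1365.33 → 1365

1365 triangles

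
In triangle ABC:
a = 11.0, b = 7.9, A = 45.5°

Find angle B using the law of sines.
a/sin(A) = b/sin(B)  ⇒  sin(B) = b·sin(A)/a = 7.9·sin(45.5°)/11.0
sin(45.5°) ≈ 0.71325
sin(B) ≈ 7.9·0.71325/11.0 ≈ 5.63468/11.0 ≈ 0.512244
B = arcsin(0.512244) ≈ 30.8134°
(Since b ≤ a we need B ≤ A, so the obtuse alternative 180° − 30.8134° ≈ 149.187° is rejected.)

B = 30.81°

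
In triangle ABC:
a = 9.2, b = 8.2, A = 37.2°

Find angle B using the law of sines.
a/sin(A) = b/sin(B)  ⇒  sin(B) = b·sin(A)/a = 8.2·sin(37.2°)/9.2
sin(37.2°) ≈ 0.604599
sin(B) ≈ 8.2·0.604599/9.2 ≈ 4.95771/9.2 ≈ 0.538882
B = arcsin(0.538882) ≈ 32.6076°
(Since b ≤ a we need B ≤ A, so the obtuse alternative 180° − 32.6076° ≈ 147.392° is rejected.)

B = 32.61°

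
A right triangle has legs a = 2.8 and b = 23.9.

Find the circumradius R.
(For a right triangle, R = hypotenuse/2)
Hypotenuse c = √(a² + b²) = √(7.84 + 571.21) = √579.05 ≈ 24.0635
R = c/2 ≈ 24.0635/2 ≈ 12.0317

R = 12.03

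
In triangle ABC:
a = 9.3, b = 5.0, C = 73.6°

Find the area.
Two sides and the included angle (SAS): A = ½·a·b·sin(C) = ½·9.3·5.0·sin(73.6°)
sin(73.6°) ≈ 0.959314
A ≈ ½·46.5·0.959314 = 23.25·0.959314 ≈ 22.304

Area = 22.3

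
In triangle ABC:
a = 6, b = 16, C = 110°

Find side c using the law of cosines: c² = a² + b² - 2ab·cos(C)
c² = 6² + 16² − 2·6·16·cos(110°)
cos(110°) ≈ -0.34202
c² ≈ 36 + 256 − 192·(-0.34202) ≈ 292 + 65.6679 ≈ 357.668
c ≈ √357.668 ≈ 18.9121

c = 18.91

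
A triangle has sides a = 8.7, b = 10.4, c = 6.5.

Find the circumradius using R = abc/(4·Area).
First find the area with Heron's formula.
s = (8.7 + 10.4 + 6.5)/2 = 12.8
Area = √(s(s−a)(s−b)(s−c)) = √(12.8·4.1·2.4·6.3) ≈ √793.498 ≈ 28.1691
abc = 8.7·10.4·6.5 = 588.12
R = abc/(4·Area) ≈ 588.12/(4·28.1691) = 588.12/112.676 ≈ 5.21955

R = 5.22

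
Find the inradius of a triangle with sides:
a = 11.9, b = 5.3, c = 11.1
r = Area/s where s is the semi-perimeter.
s = (11.9 + 5.3 + 11.1)/2 = 28.3/2 = 14.15
Area = √(s(s−a)(s−b)(s−c)) = √(14.15·2.25·8.85·3.05) ≈ √859.374 ≈ 29.3151
r ≈ 29.3151/14.15 ≈ 2.07174

r = 2.072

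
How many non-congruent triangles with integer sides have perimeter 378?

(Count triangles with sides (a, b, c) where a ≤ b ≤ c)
Let a ≤ b ≤ c with a + b + c = 378. The only binding inequality is a + b > c, i.e. 378 − c > c, so c < 378/2; and c ≥ 378/3 since c is the largest side.
So 126 ≤ c ≤ 188. For each c, b runs from ⌈(378 − c)/2⌉ up to c (then a = 378 − b − c satisfies 1 ≤ a ≤ b automatically), giving c − ⌈(378 − c)/2⌉ + 1 choices.
Summing over c: 1 + 2 + 4 + 5 + … + 92 + 94  (63 terms, c = 126, …, 188) = 2977
Check (closed form: nearest integer to p²/48 for even p, (p+3)²/48 for odd p): 378²/48 = 142884/48 ≈ 2976.75 → 2977

2977 triangles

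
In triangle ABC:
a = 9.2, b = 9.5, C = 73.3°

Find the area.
Two sides and the included angle (SAS): A = ½·a·b·sin(C) = ½·9.2·9.5·sin(73.3°)
sin(73.3°) ≈ 0.957822
A ≈ ½·87.4·0.957822 = 43.7·0.957822 ≈ 41.8568

Area = 41.86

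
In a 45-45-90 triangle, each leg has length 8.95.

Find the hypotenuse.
In a 45-45-90 triangle the sides are in ratio 1 : 1 : √2, so hypotenuse = leg·√2.
Hypotenuse = 8.95·√2 ≈ 8.95·1.41421 ≈ 12.6572

Hypotenuse = 8.95√2 = 12.66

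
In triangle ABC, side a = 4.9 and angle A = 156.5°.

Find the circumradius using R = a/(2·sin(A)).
R = a/(2·sin(A)) = 4.9/(2·sin(156.5°))
sin(156.5°) ≈ 0.398749
R ≈ 4.9/(2·0.398749) = 4.9/0.797498 ≈ 6.14421

R = 6.144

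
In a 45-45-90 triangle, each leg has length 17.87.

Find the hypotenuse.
In a 45-45-90 triangle the sides are in ratio 1 : 1 : √2, so hypotenuse = leg·√2.
Hypotenuse = 17.87·√2 ≈ 17.87·1.41421 ≈ 25.272

Hypotenuse = 17.87√2 = 25.27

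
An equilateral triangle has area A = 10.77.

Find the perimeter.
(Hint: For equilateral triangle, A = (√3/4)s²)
A = (√3/4)s²  ⇒  s² = 4A/√3 = 4·10.77/√3 = 43.08/1.73205 ≈ 24.8722
s ≈ √24.8722 ≈ 4.98721
Perimeter = 3s ≈ 3·4.98721 ≈ 14.9616

Perimeter = 14.96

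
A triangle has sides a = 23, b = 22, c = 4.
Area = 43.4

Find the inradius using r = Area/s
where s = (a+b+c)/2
s = (23 + 22 + 4)/2 = 49/2 = 24.5
r = Area/s = 43.4/24.5 ≈ 1.77143

r = 1.771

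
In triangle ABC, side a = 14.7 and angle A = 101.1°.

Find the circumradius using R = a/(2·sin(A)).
R = a/(2·sin(A)) = 14.7/(2·sin(101.1°))
sin(101.1°) ≈ 0.981293
R ≈ 14.7/(2·0.981293) = 14.7/1.96259 ≈ 7.49012

R = 7.49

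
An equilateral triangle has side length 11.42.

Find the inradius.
r = Area/s with s the semi-perimeter.
Area = (√3/4)·11.42² = (√3/4)·130.4164 ≈ 0.433013·130.4164 ≈ 56.472
s = 3·11.42/2 = 17.13
r ≈ 56.472/17.13 ≈ 3.29667
(Equivalently r = side/(2√3) = 11.42/3.4641 ≈ 3.29667.)

r = 3.297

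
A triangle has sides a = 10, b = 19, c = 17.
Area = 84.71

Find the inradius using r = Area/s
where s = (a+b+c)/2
s = (10 + 19 + 17)/2 = 46/2 = 23
r = Area/s = 84.71/23 ≈ 3.68304

r = 3.683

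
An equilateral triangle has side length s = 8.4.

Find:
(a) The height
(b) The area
(a) The height splits the triangle into two 30-60-90 halves: h = s·√3/2 = 8.4·1.73205/2 ≈ 14.5492/2 ≈ 7.27461
(b) Area = (√3/4)·s² = (√3/4)·8.4² = (√3/4)·70.56 ≈ 0.433013·70.56 ≈ 30.5534

Height = 7.275, Area = 30.55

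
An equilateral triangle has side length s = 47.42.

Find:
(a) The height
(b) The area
(a) The height splits the triangle into two 30-60-90 halves: h = s·√3/2 = 47.42·1.73205/2 ≈ 82.1338/2 ≈ 41.0669
(b) Area = (√3/4)·s² = (√3/4)·47.42² = (√3/4)·2248.6564 ≈ 0.433013·2248.6564 ≈ 973.697

Height = 41.07, Area = 973.7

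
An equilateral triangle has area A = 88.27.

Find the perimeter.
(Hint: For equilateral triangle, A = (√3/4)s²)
A = (√3/4)s²  ⇒  s² = 4A/√3 = 4·88.27/√3 = 353.08/1.73205 ≈ 203.851
s ≈ √203.851 ≈ 14.2776
Perimeter = 3s ≈ 3·14.2776 ≈ 42.8329

Perimeter = 42.83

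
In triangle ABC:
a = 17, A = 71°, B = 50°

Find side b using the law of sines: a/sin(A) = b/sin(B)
a/sin(A) = b/sin(B)  ⇒  b = a·sin(B)/sin(A) = 17·sin(50°)/sin(71°)
sin(50°) ≈ 0.766044, sin(71°) ≈ 0.945519
b ≈ 17·0.766044/0.945519 ≈ 13.0228/0.945519 ≈ 13.7731

b = 13.77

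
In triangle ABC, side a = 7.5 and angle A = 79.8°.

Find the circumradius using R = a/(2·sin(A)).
R = a/(2·sin(A)) = 7.5/(2·sin(79.8°))
sin(79.8°) ≈ 0.984196
R ≈ 7.5/(2·0.984196) = 7.5/1.96839 ≈ 3.81022

R = 3.81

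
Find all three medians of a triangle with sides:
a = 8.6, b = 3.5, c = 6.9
Median formula: m_a = ½√(2b² + 2c² − a²) (and cyclically). a² = 73.96, b² = 12.25, c² = 47.61.
m_a = ½√(2·12.25 + 2·47.61 − 73.96) = ½√45.76 ≈ ½·6.76461 ≈ 3.38231
m_b = ½√(2·73.96 + 2·47.61 − 12.25) = ½√230.89 ≈ ½·15.1951 ≈ 7.59753
m_c = ½√(2·73.96 + 2·12.25 − 47.61) = ½√124.81 ≈ ½·11.1718 ≈ 5.58592

m_a = 3.382, m_b = 7.598, m_c = 5.586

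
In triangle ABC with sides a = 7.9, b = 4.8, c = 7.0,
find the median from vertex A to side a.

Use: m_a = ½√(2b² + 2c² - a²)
m_a = ½√(2·4.8² + 2·7.0² − 7.9²) = ½√(2·23.04 + 2·49 − 62.41) = ½√(46.08 + 98 − 62.41) = ½√81.67
√81.67 ≈ 9.03715, so m_a ≈ 4.51857

m_a = 4.519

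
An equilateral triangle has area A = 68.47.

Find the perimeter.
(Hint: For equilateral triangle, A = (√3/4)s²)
A = (√3/4)s²  ⇒  s² = 4A/√3 = 4·68.47/√3 = 273.88/1.73205 ≈ 158.125
s ≈ √158.125 ≈ 12.5748
Perimeter = 3s ≈ 3·12.5748 ≈ 37.7243

Perimeter = 37.72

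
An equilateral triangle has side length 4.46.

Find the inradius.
r = Area/s with s the semi-perimeter.
Area = (√3/4)·4.46² = (√3/4)·19.8916 ≈ 0.433013·19.8916 ≈ 8.61332
s = 3·4.46/2 = 6.69
r ≈ 8.61332/6.69 ≈ 1.28749
(Equivalently r = side/(2√3) = 4.46/3.4641 ≈ 1.28749.)

r = 1.287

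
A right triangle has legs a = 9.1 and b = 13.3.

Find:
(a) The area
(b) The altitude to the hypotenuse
(a) The legs are perpendicular, so Area = ½·a·b = ½·9.1·13.3 = ½·121.03 = 60.515
(b) Hypotenuse c = √(a² + b²) = √(82.81 + 176.89) = √259.7 ≈ 16.1152
    Area = ½·c·h_c  ⇒  h_c = 2·Area/c = 121.03/16.1152 ≈ 7.5103

Area = 60.515, h_c = 7.51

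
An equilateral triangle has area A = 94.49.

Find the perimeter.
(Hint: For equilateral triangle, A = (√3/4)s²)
A = (√3/4)s²  ⇒  s² = 4A/√3 = 4·94.49/√3 = 377.96/1.73205 ≈ 218.215
s ≈ √218.215 ≈ 14.7721
Perimeter = 3s ≈ 3·14.7721 ≈ 44.3163

Perimeter = 44.32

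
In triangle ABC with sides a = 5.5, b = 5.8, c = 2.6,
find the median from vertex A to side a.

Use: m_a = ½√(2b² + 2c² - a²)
m_a = ½√(2·5.8² + 2·2.6² − 5.5²) = ½√(2·33.64 + 2·6.76 − 30.25) = ½√(67.28 + 13.52 − 30.25) = ½√50.55
√50.55 ≈ 7.10985, so m_a ≈ 3.55493

m_a = 3.555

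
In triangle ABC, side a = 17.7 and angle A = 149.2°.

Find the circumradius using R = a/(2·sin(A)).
R = a/(2·sin(A)) = 17.7/(2·sin(149.2°))
sin(149.2°) ≈ 0.512043
R ≈ 17.7/(2·0.512043) = 17.7/1.02409 ≈ 17.2837

R = 17.28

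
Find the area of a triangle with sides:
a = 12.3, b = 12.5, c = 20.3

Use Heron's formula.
s = (12.3 + 12.5 + 20.3)/2 = 45.1/2 = 22.55
s − a = 10.25, s − b = 10.05, s − c = 2.25
s(s−a)(s−b)(s−c) = 22.55·10.25·10.05·2.25 ≈ 5226.6
Area = √5226.6 ≈ 72.2952

Area = 72.3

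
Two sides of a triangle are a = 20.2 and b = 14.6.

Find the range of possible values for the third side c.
Triangle inequality: |a − b| < c < a + b
|a − b| = |20.2 − 14.6| = 5.6
a + b = 20.2 + 14.6 = 34.8

5.6 < c < 34.8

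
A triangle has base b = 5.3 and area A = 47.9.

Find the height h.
A = ½·b·h  ⇒  h = 2A/b = 2·47.9/5.3 = 95.8/5.3 ≈ 18.0755

h = 18.08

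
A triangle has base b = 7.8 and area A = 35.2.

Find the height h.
A = ½·b·h  ⇒  h = 2A/b = 2·35.2/7.8 = 70.4/7.8 ≈ 9.02564

h = 9.026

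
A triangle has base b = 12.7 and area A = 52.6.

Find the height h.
A = ½·b·h  ⇒  h = 2A/b = 2·52.6/12.7 = 105.2/12.7 ≈ 8.28346

h = 8.283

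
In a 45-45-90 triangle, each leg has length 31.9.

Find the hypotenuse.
In a 45-45-90 triangle the sides are in ratio 1 : 1 : √2, so hypotenuse = leg·√2.
Hypotenuse = 31.9·√2 ≈ 31.9·1.41421 ≈ 45.1134

Hypotenuse = 31.9√2 = 45.11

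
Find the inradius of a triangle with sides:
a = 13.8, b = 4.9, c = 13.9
r = Area/s where s is the semi-perimeter.
s = (13.8 + 4.9 + 13.9)/2 = 32.6/2 = 16.3
Area = √(s(s−a)(s−b)(s−c)) = √(16.3·2.5·11.4·2.4) ≈ √1114.92 ≈ 33.3904
r ≈ 33.3904/16.3 ≈ 2.04849

r = 2.048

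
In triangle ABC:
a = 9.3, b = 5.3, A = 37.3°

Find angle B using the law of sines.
a/sin(A) = b/sin(B)  ⇒  sin(B) = b·sin(A)/a = 5.3·sin(37.3°)/9.3
sin(37.3°) ≈ 0.605988
sin(B) ≈ 5.3·0.605988/9.3 ≈ 3.21174/9.3 ≈ 0.345348
B = arcsin(0.345348) ≈ 20.2031°
(Since b ≤ a we need B ≤ A, so the obtuse alternative 180° − 20.2031° ≈ 159.797° is rejected.)

B = 20.2°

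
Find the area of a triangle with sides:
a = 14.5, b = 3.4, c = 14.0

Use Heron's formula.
s = (14.5 + 3.4 + 14.0)/2 = 31.9/2 = 15.95
s − a = 1.45, s − b = 12.55, s − c = 1.95
s(s−a)(s−b)(s−c) = 15.95·1.45·12.55·1.95 ≈ 565.988
Area = √565.988 ≈ 23.7905

Area = 23.79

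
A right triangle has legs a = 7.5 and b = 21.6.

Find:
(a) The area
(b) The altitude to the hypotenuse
(a) The legs are perpendicular, so Area = ½·a·b = ½·7.5·21.6 = ½·162 = 81
(b) Hypotenuse c = √(a² + b²) = √(56.25 + 466.56) = √522.81 ≈ 22.865
    Area = ½·c·h_c  ⇒  h_c = 2·Area/c = 162/22.865 ≈ 7.08505

Area = 81, h_c = 7.085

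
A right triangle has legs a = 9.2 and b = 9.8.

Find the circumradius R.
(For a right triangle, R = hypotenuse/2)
Hypotenuse c = √(a² + b²) = √(84.64 + 96.04) = √180.68 ≈ 13.4417
R = c/2 ≈ 13.4417/2 ≈ 6.72086

R = 6.721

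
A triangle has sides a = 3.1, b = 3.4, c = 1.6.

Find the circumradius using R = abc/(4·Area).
First find the area with Heron's formula.
s = (3.1 + 3.4 + 1.6)/2 = 4.05
Area = √(s(s−a)(s−b)(s−c)) = √(4.05·0.95·0.65·2.45) ≈ √6.12714 ≈ 2.47531
abc = 3.1·3.4·1.6 = 16.864
R = abc/(4·Area) ≈ 16.864/(4·2.47531) = 16.864/9.90123 ≈ 1.70322

R = 1.703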